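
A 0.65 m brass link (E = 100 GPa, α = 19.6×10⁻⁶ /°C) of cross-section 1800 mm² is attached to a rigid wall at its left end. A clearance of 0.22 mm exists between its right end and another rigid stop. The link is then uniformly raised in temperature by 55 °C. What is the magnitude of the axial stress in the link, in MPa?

σ ≈ 74 MPa (compressive)

If the wall were absent the link would grow by αΔT L = 19.6×10⁻⁶ × 55 × 650 = 0.7007 mm.
The gap closes (δ_free > 0.22 mm) and the wall then resists a further 0.7007 − 0.22 = 0.4807 mm of expansion.
Compatibility: PL/(AE) = 0.4807 mm, so σ = P/A = E × (0.4807/650) = 73.95 MPa.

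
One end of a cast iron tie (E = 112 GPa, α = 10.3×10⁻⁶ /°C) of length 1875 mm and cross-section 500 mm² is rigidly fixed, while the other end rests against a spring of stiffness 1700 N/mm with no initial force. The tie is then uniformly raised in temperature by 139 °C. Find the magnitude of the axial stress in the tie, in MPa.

Free thermal expansion: δ_free = αΔT L = 10.3×10⁻⁶ × 139 × 1875 = 2.684 mm.
Let P be the compressive force at the spring. The tie shortens elastically by PL/(AE) and the spring compresses by P/k; together these equal δ_free.
So P = δ_free / [L/(AE) + 1/k] = 2.684 / [ 1875/(500×112×10³) + 1/(1700) ].
P = 2.684 / 0.0006217 = 4318 N.
σ = P/A = 4318/500 = 8.636 MPa.

σ ≈ 8.64 MPa (compressive)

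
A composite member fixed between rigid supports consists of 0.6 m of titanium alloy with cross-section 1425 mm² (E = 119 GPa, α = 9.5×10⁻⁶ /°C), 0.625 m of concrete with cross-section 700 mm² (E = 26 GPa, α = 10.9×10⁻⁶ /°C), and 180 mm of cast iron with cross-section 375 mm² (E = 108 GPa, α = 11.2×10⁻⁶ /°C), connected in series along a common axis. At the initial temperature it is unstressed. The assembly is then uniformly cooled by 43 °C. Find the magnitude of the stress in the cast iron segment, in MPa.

Free thermal contraction of the whole bar: Σ αᵢΔT Lᵢ = 9.5×10⁻⁶×43×600 + 10.9×10⁻⁶×43×625 + 11.2×10⁻⁶×43×180 = 0.6247 mm.
The rigid supports impose zero overall length change; the single axial force P common to all segments must satisfy P Σ Lᵢ/(AᵢEᵢ) = δ_free.
The series flexibility is Σ Lᵢ/(AᵢEᵢ) = 600/(1425×119×10³) + 625/(700×26×10³) + 180/(375×108×10³) = 4.232×10⁻⁵ mm/N.
P = 0.6247 / 4.232×10⁻⁵ = 14760 N = 14.76 kN, tensile.
σ_{cast iron} = P / A = 14760 / 375 = 39.36 MPa.

σ ≈ 39.4 MPa (tensile)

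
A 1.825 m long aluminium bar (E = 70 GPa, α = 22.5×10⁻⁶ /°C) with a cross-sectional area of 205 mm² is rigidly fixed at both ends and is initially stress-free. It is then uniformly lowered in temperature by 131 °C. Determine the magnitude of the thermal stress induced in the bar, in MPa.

σ ≈ 206 MPa (tensile)

Because both ends are immovable the net strain is zero, and the suppressed thermal strain is αΔT = 22.5×10⁻⁶ × 131 = 2947.5×10⁻⁶.
σ = EαΔT = 70×10³ × 22.5×10⁻⁶ × 131 = 206.3 MPa (tensile; the bar is trying to contract).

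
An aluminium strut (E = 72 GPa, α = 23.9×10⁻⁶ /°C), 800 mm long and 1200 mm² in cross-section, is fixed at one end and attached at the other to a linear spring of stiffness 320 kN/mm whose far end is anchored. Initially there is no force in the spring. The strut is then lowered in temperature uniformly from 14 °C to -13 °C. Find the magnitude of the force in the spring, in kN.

Free thermal contraction: δ_free = αΔT L = 23.9×10⁻⁶ × 27 × 800 = 0.5162 mm.
With a force P in the spring, the elastic change of the strut is PL/(AE) and that of the spring is P/k; compatibility requires their sum to equal δ_free.
So P = δ_free / [L/(AE) + 1/k] = 0.5162 / [ 800/(1200×72×10³) + 1/(320×10³) ].
P = 0.5162 / 1.238×10⁻⁵ = 41690 N.

P ≈ 41.7 kN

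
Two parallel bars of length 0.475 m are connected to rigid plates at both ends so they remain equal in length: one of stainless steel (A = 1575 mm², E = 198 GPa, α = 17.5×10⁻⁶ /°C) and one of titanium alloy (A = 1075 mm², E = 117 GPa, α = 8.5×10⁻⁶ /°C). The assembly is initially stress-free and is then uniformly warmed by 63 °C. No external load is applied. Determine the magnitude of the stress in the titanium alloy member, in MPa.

σ ≈ 47.3 MPa (tensile)

Both members must finish at the same length. With the larger α, the stainless steel tends to over-expand; the plates restrain it, putting the stainless steel in compression and the titanium alloy in tension. With no external load the two internal forces are equal and opposite, magnitude P.
Compatibility of the two members (thermal + elastic change equal): (α₁ − α₂)ΔT = P·[1/(A₁E₁) + 1/(A₂E₂)].
|α₁ − α₂|·ΔT = 9×10⁻⁶ × 63 = 0.000567.
1/(A₁E₁) + 1/(A₂E₂) = 1/(1575×198×10³) + 1/(1075×117×10³) = 1.116×10⁻⁸ N⁻¹.
So P = 0.000567 / 1.116×10⁻⁸ = 50.82 kN.
σ_{titanium alloy} = P/A₂ = 50820/1075 = 47.27 MPa, tensile.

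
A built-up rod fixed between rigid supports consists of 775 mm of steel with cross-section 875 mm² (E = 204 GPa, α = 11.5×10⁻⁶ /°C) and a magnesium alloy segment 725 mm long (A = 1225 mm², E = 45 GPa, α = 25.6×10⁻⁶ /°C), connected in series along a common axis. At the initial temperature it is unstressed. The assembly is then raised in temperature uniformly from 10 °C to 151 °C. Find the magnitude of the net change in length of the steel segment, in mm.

|ΔL| ≈ 0.295 mm

With the walls removed the bar would change length by δ_free = Σ αᵢΔT Lᵢ = 11.5×10⁻⁶×141×775 + 25.6×10⁻⁶×141×725 = 3.874 mm.
The walls prevent any net length change, so an axial force P (same in every segment) develops. Compatibility: P · Σ Lᵢ/(AᵢEᵢ) = δ_free.
The series flexibility is Σ Lᵢ/(AᵢEᵢ) = 775/(875×204×10³) + 725/(1225×45×10³) = 1.749×10⁻⁵ mm/N.
So P = 3.874 / 1.749×10⁻⁵ = 221.4 kN, compressive.
For the steel segment, free thermal change = 11.5×10⁻⁶×141×775 = 1.257 mm and elastic change from P = 221400×775/(875×204×10³) = 0.9614 mm; these oppose, so the net change is 0.295 mm (segment lengthens).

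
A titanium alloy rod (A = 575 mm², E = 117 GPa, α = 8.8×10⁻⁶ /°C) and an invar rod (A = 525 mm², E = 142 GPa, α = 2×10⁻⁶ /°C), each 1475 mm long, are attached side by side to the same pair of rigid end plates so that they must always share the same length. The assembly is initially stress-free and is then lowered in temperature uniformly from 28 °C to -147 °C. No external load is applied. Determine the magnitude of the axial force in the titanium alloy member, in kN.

P ≈ 42.1 kN (tensile in the titanium alloy)

The titanium alloy has the larger α, so on cooling it would change length more than the invar if both were free. The rigid plates force a common final length, so the titanium alloy is put into tension and the invar into compression, with equal and opposite forces P (no external load).
Setting the final lengths equal and cancelling L: (α₁ − α₂)ΔT = P/(A₁E₁) + P/(A₂E₂).
|α₁ − α₂|·ΔT = 6.8×10⁻⁶ × 175 = 0.00119.
1/(A₁E₁) + 1/(A₂E₂) = 1/(575×117×10³) + 1/(525×142×10³) = 2.828×10⁻⁸ N⁻¹.
P = 0.00119 / 2.828×10⁻⁸ = 42080 N = 42.08 kN.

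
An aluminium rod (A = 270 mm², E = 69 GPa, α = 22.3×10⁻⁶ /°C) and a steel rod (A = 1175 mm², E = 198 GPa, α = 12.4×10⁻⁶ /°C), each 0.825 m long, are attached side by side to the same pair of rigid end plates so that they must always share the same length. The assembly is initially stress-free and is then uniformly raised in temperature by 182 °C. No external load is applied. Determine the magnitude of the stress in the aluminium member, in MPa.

σ ≈ 115 MPa (compressive)

The aluminium has the larger α, so on heating it would change length more than the steel if both were free. The rigid plates force a common final length, so the aluminium is put into compression and the steel into tension, with equal and opposite forces P (no external load).
Setting the final lengths equal and cancelling L: (α₁ − α₂)ΔT = P/(A₁E₁) + P/(A₂E₂).
|α₁ − α₂|·ΔT = 9.9×10⁻⁶ × 182 = 0.001802.
1/(A₁E₁) + 1/(A₂E₂) = 1/(270×69×10³) + 1/(1175×198×10³) = 5.798×10⁻⁸ N⁻¹.
P = 0.001802 / 5.798×10⁻⁸ = 31080 N = 31.08 kN.
σ_{aluminium} = P/A₁ = 31080/270 = 115.1 MPa, compressive.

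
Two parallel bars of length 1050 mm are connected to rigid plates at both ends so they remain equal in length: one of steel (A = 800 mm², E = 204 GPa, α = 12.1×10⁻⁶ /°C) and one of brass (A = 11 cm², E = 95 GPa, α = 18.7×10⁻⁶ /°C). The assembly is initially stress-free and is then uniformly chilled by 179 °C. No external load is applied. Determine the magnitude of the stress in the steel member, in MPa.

The brass has the larger α, so on cooling it would change length more than the steel if both were free. The rigid plates force a common final length, so the brass is put into tension and the steel into compression, with equal and opposite forces P (no external load).
Compatibility of the two members (thermal + elastic change equal): (α₁ − α₂)ΔT = P·[1/(A₁E₁) + 1/(A₂E₂)].
|α₁ − α₂|·ΔT = 6.6×10⁻⁶ × 179 = 0.001181.
1/(A₁E₁) + 1/(A₂E₂) = 1/(800×204×10³) + 1/(1100×95×10³) = 1.57×10⁻⁸ N⁻¹.
So P = 0.001181 / 1.57×10⁻⁸ = 75.26 kN.
σ_{steel} = P/A₁ = 75260/800 = 94.08 MPa, compressive.

σ ≈ 94.1 MPa (compressive)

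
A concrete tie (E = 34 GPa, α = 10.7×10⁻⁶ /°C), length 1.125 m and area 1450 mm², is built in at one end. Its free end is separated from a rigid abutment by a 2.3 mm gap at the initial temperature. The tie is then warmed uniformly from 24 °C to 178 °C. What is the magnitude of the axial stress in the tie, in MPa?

Free thermal elongation = αΔT L = 10.7×10⁻⁶ × 154 × 1125 = 1.854 mm.
Since δ_free = 1.85 mm is less than the 2.3 mm gap, the tie never touches the wall. No axial force develops.

σ ≈ 0 MPa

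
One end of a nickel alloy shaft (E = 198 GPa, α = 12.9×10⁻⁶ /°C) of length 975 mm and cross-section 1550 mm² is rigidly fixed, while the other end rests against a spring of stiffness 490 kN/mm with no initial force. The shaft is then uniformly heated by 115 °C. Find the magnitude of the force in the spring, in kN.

P ≈ 277 kN

Free thermal expansion: δ_free = αΔT L = 12.9×10⁻⁶ × 115 × 975 = 1.446 mm.
With a force P in the spring, the elastic change of the shaft is PL/(AE) and that of the spring is P/k; compatibility requires their sum to equal δ_free.
So P = δ_free / [L/(AE) + 1/k] = 1.446 / [ 975/(1550×198×10³) + 1/(490×10³) ].
P = 1.446 / 5.218×10⁻⁶ = 277200 N.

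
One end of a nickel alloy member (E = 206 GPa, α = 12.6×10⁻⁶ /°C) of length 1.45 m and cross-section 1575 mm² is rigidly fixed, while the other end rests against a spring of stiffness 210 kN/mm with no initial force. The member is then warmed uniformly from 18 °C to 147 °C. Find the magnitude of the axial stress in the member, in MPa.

σ ≈ 162 MPa (compressive)

If the spring were absent the member would lengthen by αΔT L = 12.6×10⁻⁶ × 129 × 1450 = 2.357 mm.
With a force P in the spring, the elastic change of the member is PL/(AE) and that of the spring is P/k; compatibility requires their sum to equal δ_free.
P [ L/(AE) + 1/k ] = δ_free → P [ 1450/(1575×206×10³) + 1/(210×10³) ] = 2.357.
P = 2.357 / 9.231×10⁻⁶ = 255300 N.
σ = P/A = 255300/1575 = 162.1 MPa.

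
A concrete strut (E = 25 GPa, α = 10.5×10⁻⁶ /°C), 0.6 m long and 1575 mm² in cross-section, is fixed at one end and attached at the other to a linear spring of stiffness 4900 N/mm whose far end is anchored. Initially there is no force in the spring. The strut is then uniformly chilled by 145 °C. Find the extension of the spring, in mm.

δ ≈ 0.85 mm

If the spring were absent the strut would shorten by αΔT L = 10.5×10⁻⁶ × 145 × 600 = 0.9135 mm.
With a force P in the spring, the elastic change of the strut is PL/(AE) and that of the spring is P/k; compatibility requires their sum to equal δ_free.
So P = δ_free / [L/(AE) + 1/k] = 0.9135 / [ 600/(1575×25×10³) + 1/(4900) ].
P = 0.9135 / 0.0002193 = 4165 N.
Spring extension = P/k = 4165/(4900) = 0.85 mm.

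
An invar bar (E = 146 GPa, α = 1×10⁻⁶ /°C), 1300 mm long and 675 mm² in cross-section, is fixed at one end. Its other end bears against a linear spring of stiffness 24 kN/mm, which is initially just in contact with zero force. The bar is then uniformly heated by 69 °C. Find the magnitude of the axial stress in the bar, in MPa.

Free thermal expansion: δ_free = αΔT L = 1×10⁻⁶ × 69 × 1300 = 0.0897 mm.
With a force P in the spring, the elastic change of the bar is PL/(AE) and that of the spring is P/k; compatibility requires their sum to equal δ_free.
So P = δ_free / [L/(AE) + 1/k] = 0.0897 / [ 1300/(675×146×10³) + 1/(24×10³) ].
P = 0.0897 / 5.486×10⁻⁵ = 1635 N.
σ = P/A = 1635/675 = 2.422 MPa.

σ ≈ 2.42 MPa (compressive)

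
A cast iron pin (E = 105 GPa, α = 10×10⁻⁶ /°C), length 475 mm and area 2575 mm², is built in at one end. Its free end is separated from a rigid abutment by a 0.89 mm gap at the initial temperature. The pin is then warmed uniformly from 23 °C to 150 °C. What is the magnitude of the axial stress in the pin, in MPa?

If the wall were absent the pin would grow by αΔT L = 10×10⁻⁶ × 127 × 475 = 0.6032 mm.
Since δ_free = 0.603 mm is less than the 0.89 mm gap, the pin never touches the wall. No axial force develops.

σ ≈ 0 MPa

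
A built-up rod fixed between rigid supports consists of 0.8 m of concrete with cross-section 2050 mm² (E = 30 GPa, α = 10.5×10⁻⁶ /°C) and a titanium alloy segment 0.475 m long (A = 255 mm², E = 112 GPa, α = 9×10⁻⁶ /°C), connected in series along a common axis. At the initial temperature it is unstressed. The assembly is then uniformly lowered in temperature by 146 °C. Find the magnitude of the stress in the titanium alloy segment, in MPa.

σ ≈ 245 MPa (tensile)

Free thermal contraction of the whole bar: Σ αᵢΔT Lᵢ = 10.5×10⁻⁶×146×800 + 9×10⁻⁶×146×475 = 1.851 mm.
Since the ends are fixed, an axial force P builds up, equal in every segment, with P · Σ Lᵢ/(AᵢEᵢ) = δ_free.
The series flexibility is Σ Lᵢ/(AᵢEᵢ) = 800/(2050×30×10³) + 475/(255×112×10³) = 2.964×10⁻⁵ mm/N.
P = 1.851 / 2.964×10⁻⁵ = 62430 N = 62.43 kN, tensile.
σ_{titanium alloy} = P / A = 62430 / 255 = 244.8 MPa.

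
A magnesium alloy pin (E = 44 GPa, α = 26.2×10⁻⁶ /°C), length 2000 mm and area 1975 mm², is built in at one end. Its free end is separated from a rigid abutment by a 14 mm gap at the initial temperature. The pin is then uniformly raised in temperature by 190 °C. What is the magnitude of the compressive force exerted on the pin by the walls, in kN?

P ≈ 0 kN

Unrestrained expansion: δ_free = αΔT L = 26.2×10⁻⁶ × 190 × 2000 = 9.956 mm.
This is smaller than the 14 mm clearance, so the pin expands freely without reaching the stop — the stress is zero.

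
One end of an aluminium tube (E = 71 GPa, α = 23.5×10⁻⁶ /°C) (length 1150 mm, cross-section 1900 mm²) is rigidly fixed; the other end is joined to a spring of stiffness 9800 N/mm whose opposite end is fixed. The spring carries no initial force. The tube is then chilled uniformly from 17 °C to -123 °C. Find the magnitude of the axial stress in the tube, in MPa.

σ ≈ 18 MPa (tensile)

If the spring were absent the tube would shorten by αΔT L = 23.5×10⁻⁶ × 140 × 1150 = 3.784 mm.
Let P be the tensile force in the spring. The tube extends elastically by PL/(AE) and the spring stretches by P/k; together these equal δ_free.
P [ L/(AE) + 1/k ] = δ_free → P [ 1150/(1900×71×10³) + 1/(9800) ] = 3.784.
P = 3.784 / 0.0001106 = 34220 N.
σ = P/A = 34220/1900 = 18.01 MPa.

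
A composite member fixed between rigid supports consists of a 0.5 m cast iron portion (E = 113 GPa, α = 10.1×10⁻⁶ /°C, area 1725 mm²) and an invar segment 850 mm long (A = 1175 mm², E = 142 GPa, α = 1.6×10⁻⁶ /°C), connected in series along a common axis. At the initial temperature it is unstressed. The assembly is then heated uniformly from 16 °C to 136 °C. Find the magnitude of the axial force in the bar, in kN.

P ≈ 100 kN (compressive)

With the walls removed the bar would change length by δ_free = Σ αᵢΔT Lᵢ = 10.1×10⁻⁶×120×500 + 1.6×10⁻⁶×120×850 = 0.7692 mm.
The rigid supports impose zero overall length change; the single axial force P common to all segments must satisfy P Σ Lᵢ/(AᵢEᵢ) = δ_free.
Σ Lᵢ/(AᵢEᵢ) = 500/(1725×113×10³) + 850/(1175×142×10³) = 7.659×10⁻⁶ mm/N.
Hence P = δ_free / Σ(L/AE) = 0.7692/7.659×10⁻⁶ = 100.4 kN (compressive).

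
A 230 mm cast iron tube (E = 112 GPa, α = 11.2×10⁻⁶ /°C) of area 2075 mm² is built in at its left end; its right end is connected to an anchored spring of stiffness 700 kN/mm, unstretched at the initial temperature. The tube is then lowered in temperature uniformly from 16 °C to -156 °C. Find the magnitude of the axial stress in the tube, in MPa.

The unrestrained thermal change is αΔT L = 11.2×10⁻⁶ × 172 × 230 = 0.4431 mm.
Let P be the tensile force in the spring. The tube extends elastically by PL/(AE) and the spring stretches by P/k; together these equal δ_free.
P [ L/(AE) + 1/k ] = δ_free → P [ 230/(2075×112×10³) + 1/(700×10³) ] = 0.4431.
P = 0.4431 / 2.418×10⁻⁶ = 183200 N.
σ = P/A = 183200/2075 = 88.3 MPa.

σ ≈ 88.3 MPa (tensile)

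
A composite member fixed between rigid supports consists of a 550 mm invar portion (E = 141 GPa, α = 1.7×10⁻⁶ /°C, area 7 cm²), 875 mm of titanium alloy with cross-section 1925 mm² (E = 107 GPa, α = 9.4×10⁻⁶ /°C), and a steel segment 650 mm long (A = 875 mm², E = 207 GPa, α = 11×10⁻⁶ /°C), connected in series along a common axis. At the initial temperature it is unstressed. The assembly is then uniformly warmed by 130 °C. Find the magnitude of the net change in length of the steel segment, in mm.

With the walls removed the bar would change length by δ_free = Σ αᵢΔT Lᵢ = 1.7×10⁻⁶×130×550 + 9.4×10⁻⁶×130×875 + 11×10⁻⁶×130×650 = 2.12 mm.
The rigid supports impose zero overall length change; the single axial force P common to all segments must satisfy P Σ Lᵢ/(AᵢEᵢ) = δ_free.
Σ Lᵢ/(AᵢEᵢ) = 550/(700×141×10³) + 875/(1925×107×10³) + 650/(875×207×10³) = 1.341×10⁻⁵ mm/N.
Hence P = δ_free / Σ(L/AE) = 2.12/1.341×10⁻⁵ = 158.1 kN (compressive).
For the steel segment, free thermal change = 11×10⁻⁶×130×650 = 0.9295 mm and elastic change from P = 158100×650/(875×207×10³) = 0.5675 mm; these oppose, so the net change is 0.362 mm (segment lengthens).

|ΔL| ≈ 0.362 mm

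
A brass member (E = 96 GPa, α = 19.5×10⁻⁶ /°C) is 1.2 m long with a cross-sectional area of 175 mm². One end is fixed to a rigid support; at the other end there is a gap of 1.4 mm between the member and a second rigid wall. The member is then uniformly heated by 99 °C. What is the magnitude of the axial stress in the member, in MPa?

Unrestrained expansion: δ_free = αΔT L = 19.5×10⁻⁶ × 99 × 1200 = 2.317 mm.
The gap closes (δ_free > 1.4 mm) and the wall then resists a further 2.317 − 1.4 = 0.9166 mm of expansion.
So σ = E(δ_free − g)/L = 96×10³ × 0.9166/1200 = 73.33 MPa.

σ ≈ 73.3 MPa (compressive)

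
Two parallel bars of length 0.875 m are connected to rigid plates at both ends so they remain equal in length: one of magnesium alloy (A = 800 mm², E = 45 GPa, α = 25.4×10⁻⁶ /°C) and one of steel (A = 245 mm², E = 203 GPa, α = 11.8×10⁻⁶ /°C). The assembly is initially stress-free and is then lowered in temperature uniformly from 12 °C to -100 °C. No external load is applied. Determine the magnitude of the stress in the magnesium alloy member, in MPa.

σ ≈ 39.8 MPa (tensile)

Equilibrium of a rigid end plate with no external load gives equal and opposite internal forces ±P in the two members. Since α_{magnesium alloy} > α_{steel}, cooling drives the magnesium alloy into tension and the steel into compression.
Equating the net (thermal + elastic) strains gives |α₁ − α₂|·ΔT = P·[1/(A₁E₁) + 1/(A₂E₂)].
|α₁ − α₂|·ΔT = 13.6×10⁻⁶ × 112 = 0.001523.
1/(A₁E₁) + 1/(A₂E₂) = 1/(800×45×10³) + 1/(245×203×10³) = 4.788×10⁻⁸ N⁻¹.
So P = 0.001523 / 4.788×10⁻⁸ = 31.81 kN.
σ_{magnesium alloy} = P/A₁ = 31810/800 = 39.76 MPa, tensile.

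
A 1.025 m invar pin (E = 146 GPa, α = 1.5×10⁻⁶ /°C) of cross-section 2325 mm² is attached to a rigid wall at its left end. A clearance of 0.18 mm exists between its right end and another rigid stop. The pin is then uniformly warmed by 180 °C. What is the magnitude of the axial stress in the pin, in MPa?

σ ≈ 13.8 MPa (compressive)

If the wall were absent the pin would grow by αΔT L = 1.5×10⁻⁶ × 180 × 1025 = 0.2767 mm.
This exceeds the 0.18 mm gap, so the wall pushes back. The portion of expansion that must be recovered elastically is δ_free − gap = 0.2767 − 0.18 = 0.09675 mm.
Compatibility: PL/(AE) = 0.09675 mm, so σ = P/A = E × (0.09675/1025) = 13.78 MPa.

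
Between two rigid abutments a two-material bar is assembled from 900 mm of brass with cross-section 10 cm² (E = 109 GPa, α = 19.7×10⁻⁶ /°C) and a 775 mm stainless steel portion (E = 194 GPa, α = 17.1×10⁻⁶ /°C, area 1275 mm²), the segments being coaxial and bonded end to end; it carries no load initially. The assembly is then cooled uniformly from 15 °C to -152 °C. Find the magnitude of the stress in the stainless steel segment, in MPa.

σ ≈ 356 MPa (tensile)

With the walls removed the bar would change length by δ_free = Σ αᵢΔT Lᵢ = 19.7×10⁻⁶×167×900 + 17.1×10⁻⁶×167×775 = 5.174 mm.
The rigid supports impose zero overall length change; the single axial force P common to all segments must satisfy P Σ Lᵢ/(AᵢEᵢ) = δ_free.
The series flexibility is Σ Lᵢ/(AᵢEᵢ) = 900/(1000×109×10³) + 775/(1275×194×10³) = 1.139×10⁻⁵ mm/N.
P = 5.174 / 1.139×10⁻⁵ = 454300 N = 454.3 kN, tensile.
σ_{stainless steel} = P / A = 454300 / 1275 = 356.3 MPa.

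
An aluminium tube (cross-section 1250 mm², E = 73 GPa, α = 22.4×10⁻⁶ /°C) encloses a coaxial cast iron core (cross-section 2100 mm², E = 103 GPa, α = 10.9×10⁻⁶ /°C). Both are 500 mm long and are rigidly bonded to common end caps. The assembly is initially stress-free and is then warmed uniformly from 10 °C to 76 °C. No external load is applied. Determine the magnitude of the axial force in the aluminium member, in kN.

The aluminium has the larger α, so on heating it would change length more than the cast iron if both were free. The rigid plates force a common final length, so the aluminium is put into compression and the cast iron into tension, with equal and opposite forces P (no external load).
Setting the final lengths equal and cancelling L: (α₁ − α₂)ΔT = P/(A₁E₁) + P/(A₂E₂).
|α₁ − α₂|·ΔT = 11.5×10⁻⁶ × 66 = 0.000759.
1/(A₁E₁) + 1/(A₂E₂) = 1/(1250×73×10³) + 1/(2100×103×10³) = 1.558×10⁻⁸ N⁻¹.
P = 0.000759 / 1.558×10⁻⁸ = 48710 N = 48.71 kN.

P ≈ 48.7 kN (compressive in the aluminium)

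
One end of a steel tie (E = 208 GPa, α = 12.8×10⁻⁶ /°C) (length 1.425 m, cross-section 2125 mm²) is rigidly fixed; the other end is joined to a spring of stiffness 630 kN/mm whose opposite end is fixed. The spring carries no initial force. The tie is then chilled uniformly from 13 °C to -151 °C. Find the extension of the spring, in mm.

The unrestrained thermal change is αΔT L = 12.8×10⁻⁶ × 164 × 1425 = 2.991 mm.
Let P be the tensile force in the spring. The tie extends elastically by PL/(AE) and the spring stretches by P/k; together these equal δ_free.
So P = δ_free / [L/(AE) + 1/k] = 2.991 / [ 1425/(2125×208×10³) + 1/(630×10³) ].
P = 2.991 / 4.811×10⁻⁶ = 621700 N.
Spring extension = P/k = 621700/(630×10³) = 0.9869 mm.

δ ≈ 0.987 mm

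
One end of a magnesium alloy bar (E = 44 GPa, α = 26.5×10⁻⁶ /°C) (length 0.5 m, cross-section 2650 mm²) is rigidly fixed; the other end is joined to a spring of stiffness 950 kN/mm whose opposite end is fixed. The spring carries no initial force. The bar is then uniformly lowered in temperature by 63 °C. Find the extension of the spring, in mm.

δ ≈ 0.165 mm

If the spring were absent the bar would shorten by αΔT L = 26.5×10⁻⁶ × 63 × 500 = 0.8347 mm.
Let P be the tensile force in the spring. The bar extends elastically by PL/(AE) and the spring stretches by P/k; together these equal δ_free.
P [ L/(AE) + 1/k ] = δ_free → P [ 500/(2650×44×10³) + 1/(950×10³) ] = 0.8347.
P = 0.8347 / 5.341×10⁻⁶ = 156300 N.
Spring extension = P/k = 156300/(950×10³) = 0.1645 mm.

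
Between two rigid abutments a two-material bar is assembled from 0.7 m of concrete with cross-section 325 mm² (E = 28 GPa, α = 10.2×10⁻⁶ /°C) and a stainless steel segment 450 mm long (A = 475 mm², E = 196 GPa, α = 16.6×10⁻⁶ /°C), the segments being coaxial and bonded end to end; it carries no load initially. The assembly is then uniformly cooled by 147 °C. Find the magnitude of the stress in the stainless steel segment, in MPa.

If the supports were absent, the total length change would be Σ αᵢΔT Lᵢ = 10.2×10⁻⁶×147×700 + 16.6×10⁻⁶×147×450 = 2.148 mm.
Since the ends are fixed, an axial force P builds up, equal in every segment, with P · Σ Lᵢ/(AᵢEᵢ) = δ_free.
The series flexibility is Σ Lᵢ/(AᵢEᵢ) = 700/(325×28×10³) + 450/(475×196×10³) = 8.176×10⁻⁵ mm/N.
Hence P = δ_free / Σ(L/AE) = 2.148/8.176×10⁻⁵ = 26.27 kN (tensile).
σ_{stainless steel} = P / A = 26270 / 475 = 55.3 MPa.

σ ≈ 55.3 MPa (tensile)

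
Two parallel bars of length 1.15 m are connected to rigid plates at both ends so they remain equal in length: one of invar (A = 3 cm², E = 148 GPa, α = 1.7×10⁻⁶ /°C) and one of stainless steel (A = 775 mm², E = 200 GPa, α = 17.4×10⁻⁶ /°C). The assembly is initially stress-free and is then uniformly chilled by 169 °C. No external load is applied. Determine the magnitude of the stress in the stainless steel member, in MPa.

σ ≈ 118 MPa (tensile)

Equilibrium of a rigid end plate with no external load gives equal and opposite internal forces ±P in the two members. Since α_{stainless steel} > α_{invar}, cooling drives the stainless steel into tension and the invar into compression.
Compatibility of the two members (thermal + elastic change equal): (α₁ − α₂)ΔT = P·[1/(A₁E₁) + 1/(A₂E₂)].
|α₁ − α₂|·ΔT = 15.7×10⁻⁶ × 169 = 0.002653.
1/(A₁E₁) + 1/(A₂E₂) = 1/(300×148×10³) + 1/(775×200×10³) = 2.897×10⁻⁸ N⁻¹.
So P = 0.002653 / 2.897×10⁻⁸ = 91.57 kN.
σ_{stainless steel} = P/A₂ = 91570/775 = 118.2 MPa, tensile.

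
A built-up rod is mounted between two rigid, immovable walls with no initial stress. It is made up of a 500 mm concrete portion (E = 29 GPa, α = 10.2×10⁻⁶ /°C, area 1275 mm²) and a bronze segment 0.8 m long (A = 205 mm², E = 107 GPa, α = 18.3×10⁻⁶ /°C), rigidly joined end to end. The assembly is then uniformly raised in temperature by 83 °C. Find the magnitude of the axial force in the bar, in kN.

P ≈ 32.8 kN (compressive)

Free thermal expansion of the whole bar: Σ αᵢΔT Lᵢ = 10.2×10⁻⁶×83×500 + 18.3×10⁻⁶×83×800 = 1.638 mm.
The walls prevent any net length change, so an axial force P (same in every segment) develops. Compatibility: P · Σ Lᵢ/(AᵢEᵢ) = δ_free.
The series flexibility is Σ Lᵢ/(AᵢEᵢ) = 500/(1275×29×10³) + 800/(205×107×10³) = 4.999×10⁻⁵ mm/N.
Hence P = δ_free / Σ(L/AE) = 1.638/4.999×10⁻⁵ = 32.77 kN (compressive).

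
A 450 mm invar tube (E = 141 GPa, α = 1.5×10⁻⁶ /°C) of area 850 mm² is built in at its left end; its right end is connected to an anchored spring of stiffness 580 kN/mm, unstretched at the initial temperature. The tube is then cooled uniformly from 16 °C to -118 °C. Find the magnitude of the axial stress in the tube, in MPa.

σ ≈ 19.4 MPa (tensile)

If the spring were absent the tube would shorten by αΔT L = 1.5×10⁻⁶ × 134 × 450 = 0.09045 mm.
Let P be the tensile force in the spring. The tube extends elastically by PL/(AE) and the spring stretches by P/k; together these equal δ_free.
P [ L/(AE) + 1/k ] = δ_free → P [ 450/(850×141×10³) + 1/(580×10³) ] = 0.09045.
P = 0.09045 / 5.479×10⁻⁶ = 16510 N.
σ = P/A = 16510/850 = 19.42 MPa.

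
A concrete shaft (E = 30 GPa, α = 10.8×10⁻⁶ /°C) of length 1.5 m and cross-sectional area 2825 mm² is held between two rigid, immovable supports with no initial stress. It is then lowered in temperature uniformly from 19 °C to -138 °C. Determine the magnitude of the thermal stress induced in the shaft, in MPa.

With length fixed, the mechanical strain must cancel the thermal strain αΔT = 10.8×10⁻⁶ × 157 = 1695.6×10⁻⁶.
σ = EαΔT = 30×10³ × 10.8×10⁻⁶ × 157 = 50.87 MPa (tensile; the shaft is trying to contract).

σ ≈ 50.9 MPa (tensile)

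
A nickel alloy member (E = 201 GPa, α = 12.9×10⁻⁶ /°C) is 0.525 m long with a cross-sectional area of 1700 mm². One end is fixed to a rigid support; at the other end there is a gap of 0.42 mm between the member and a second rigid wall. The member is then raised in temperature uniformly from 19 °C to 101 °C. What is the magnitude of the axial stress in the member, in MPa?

If the wall were absent the member would grow by αΔT L = 12.9×10⁻⁶ × 82 × 525 = 0.5553 mm.
This exceeds the 0.42 mm gap, so the wall pushes back. The portion of expansion that must be recovered elastically is δ_free − gap = 0.5553 − 0.42 = 0.1353 mm.
So σ = E(δ_free − g)/L = 201×10³ × 0.1353/525 = 51.82 MPa.

σ ≈ 51.8 MPa (compressive)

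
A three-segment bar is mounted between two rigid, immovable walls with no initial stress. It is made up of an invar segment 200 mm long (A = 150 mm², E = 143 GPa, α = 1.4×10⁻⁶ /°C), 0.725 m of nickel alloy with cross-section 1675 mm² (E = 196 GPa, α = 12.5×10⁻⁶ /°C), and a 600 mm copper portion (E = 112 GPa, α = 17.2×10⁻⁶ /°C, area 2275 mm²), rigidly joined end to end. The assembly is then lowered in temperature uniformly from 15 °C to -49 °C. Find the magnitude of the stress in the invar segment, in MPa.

If the supports were absent, the total length change would be Σ αᵢΔT Lᵢ = 1.4×10⁻⁶×64×200 + 12.5×10⁻⁶×64×725 + 17.2×10⁻⁶×64×600 = 1.258 mm.
The rigid supports impose zero overall length change; the single axial force P common to all segments must satisfy P Σ Lᵢ/(AᵢEᵢ) = δ_free.
Σ Lᵢ/(AᵢEᵢ) = 200/(150×143×10³) + 725/(1675×196×10³) + 600/(2275×112×10³) = 1.389×10⁻⁵ mm/N.
P = 1.258 / 1.389×10⁻⁵ = 90620 N = 90.62 kN, tensile.
σ_{invar} = P / A = 90620 / 150 = 604.1 MPa.

σ ≈ 604 MPa (tensile)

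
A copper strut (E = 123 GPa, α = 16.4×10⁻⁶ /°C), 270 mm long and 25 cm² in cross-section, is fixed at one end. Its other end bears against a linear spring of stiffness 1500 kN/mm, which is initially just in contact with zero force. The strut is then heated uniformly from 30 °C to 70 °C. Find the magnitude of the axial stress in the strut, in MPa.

The unrestrained thermal change is αΔT L = 16.4×10⁻⁶ × 40 × 270 = 0.1771 mm.
With a force P in the spring, the elastic change of the strut is PL/(AE) and that of the spring is P/k; compatibility requires their sum to equal δ_free.
P [ L/(AE) + 1/k ] = δ_free → P [ 270/(2500×123×10³) + 1/(1500×10³) ] = 0.1771.
P = 0.1771 / 1.545×10⁻⁶ = 114700 N.
σ = P/A = 114700/2500 = 45.86 MPa.

σ ≈ 45.9 MPa (compressive)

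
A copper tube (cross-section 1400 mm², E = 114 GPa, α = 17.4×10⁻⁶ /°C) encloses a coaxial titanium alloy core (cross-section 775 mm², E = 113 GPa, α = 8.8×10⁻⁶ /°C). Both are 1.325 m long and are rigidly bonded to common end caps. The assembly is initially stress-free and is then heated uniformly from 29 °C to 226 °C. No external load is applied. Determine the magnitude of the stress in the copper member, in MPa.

σ ≈ 68.4 MPa (compressive)

Both members must finish at the same length. With the larger α, the copper tends to over-expand; the plates restrain it, putting the copper in compression and the titanium alloy in tension. With no external load the two internal forces are equal and opposite, magnitude P.
Compatibility of the two members (thermal + elastic change equal): (α₁ − α₂)ΔT = P·[1/(A₁E₁) + 1/(A₂E₂)].
|α₁ − α₂|·ΔT = 8.6×10⁻⁶ × 197 = 0.001694.
1/(A₁E₁) + 1/(A₂E₂) = 1/(1400×114×10³) + 1/(775×113×10³) = 1.768×10⁻⁸ N⁻¹.
P = 0.001694 / 1.768×10⁻⁸ = 95800 N = 95.8 kN.
σ_{copper} = P/A₁ = 95800/1400 = 68.43 MPa, compressive.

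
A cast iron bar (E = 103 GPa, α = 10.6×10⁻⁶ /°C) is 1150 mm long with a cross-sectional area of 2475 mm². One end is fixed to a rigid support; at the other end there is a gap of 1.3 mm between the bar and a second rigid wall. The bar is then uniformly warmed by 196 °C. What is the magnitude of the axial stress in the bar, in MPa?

σ ≈ 97.6 MPa (compressive)

Unrestrained expansion: δ_free = αΔT L = 10.6×10⁻⁶ × 196 × 1150 = 2.389 mm.
The gap closes (δ_free > 1.3 mm) and the wall then resists a further 2.389 − 1.3 = 1.089 mm of expansion.
So σ = E(δ_free − g)/L = 103×10³ × 1.089/1150 = 97.56 MPa.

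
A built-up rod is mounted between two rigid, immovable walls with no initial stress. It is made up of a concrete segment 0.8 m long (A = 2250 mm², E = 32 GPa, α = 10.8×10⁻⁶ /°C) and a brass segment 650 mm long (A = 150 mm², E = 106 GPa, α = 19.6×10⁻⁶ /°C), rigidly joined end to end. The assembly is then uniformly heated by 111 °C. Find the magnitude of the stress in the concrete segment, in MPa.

σ ≈ 20.3 MPa (compressive)

Free thermal expansion of the whole bar: Σ αᵢΔT Lᵢ = 10.8×10⁻⁶×111×800 + 19.6×10⁻⁶×111×650 = 2.373 mm.
The rigid supports impose zero overall length change; the single axial force P common to all segments must satisfy P Σ Lᵢ/(AᵢEᵢ) = δ_free.
The series flexibility is Σ Lᵢ/(AᵢEᵢ) = 800/(2250×32×10³) + 650/(150×106×10³) = 5.199×10⁻⁵ mm/N.
So P = 2.373 / 5.199×10⁻⁵ = 45.65 kN, compressive.
σ_{concrete} = P / A = 45650 / 2250 = 20.29 MPa.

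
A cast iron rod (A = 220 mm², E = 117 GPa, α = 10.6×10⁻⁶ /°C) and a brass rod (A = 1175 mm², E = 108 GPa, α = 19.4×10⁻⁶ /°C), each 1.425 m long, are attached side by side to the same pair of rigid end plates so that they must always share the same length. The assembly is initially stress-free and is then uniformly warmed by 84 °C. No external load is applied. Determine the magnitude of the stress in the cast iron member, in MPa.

σ ≈ 71.9 MPa (tensile)

The brass has the larger α, so on heating it would change length more than the cast iron if both were free. The rigid plates force a common final length, so the brass is put into compression and the cast iron into tension, with equal and opposite forces P (no external load).
Equating the net (thermal + elastic) strains gives |α₁ − α₂|·ΔT = P·[1/(A₁E₁) + 1/(A₂E₂)].
|α₁ − α₂|·ΔT = 8.8×10⁻⁶ × 84 = 0.0007392.
1/(A₁E₁) + 1/(A₂E₂) = 1/(220×117×10³) + 1/(1175×108×10³) = 4.673×10⁻⁸ N⁻¹.
P = 0.0007392 / 4.673×10⁻⁸ = 15820 N = 15.82 kN.
σ_{cast iron} = P/A₁ = 15820/220 = 71.9 MPa, tensile.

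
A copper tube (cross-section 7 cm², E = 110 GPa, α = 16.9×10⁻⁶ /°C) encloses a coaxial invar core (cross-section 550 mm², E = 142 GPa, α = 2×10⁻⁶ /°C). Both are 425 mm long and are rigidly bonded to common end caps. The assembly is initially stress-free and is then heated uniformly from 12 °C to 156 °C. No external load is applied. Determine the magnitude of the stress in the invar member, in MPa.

σ ≈ 151 MPa (tensile)

The copper has the larger α, so on heating it would change length more than the invar if both were free. The rigid plates force a common final length, so the copper is put into compression and the invar into tension, with equal and opposite forces P (no external load).
Compatibility of the two members (thermal + elastic change equal): (α₁ − α₂)ΔT = P·[1/(A₁E₁) + 1/(A₂E₂)].
|α₁ − α₂|·ΔT = 14.9×10⁻⁶ × 144 = 0.002146.
1/(A₁E₁) + 1/(A₂E₂) = 1/(700×110×10³) + 1/(550×142×10³) = 2.579×10⁻⁸ N⁻¹.
So P = 0.002146 / 2.579×10⁻⁸ = 83.19 kN.
σ_{invar} = P/A₂ = 83190/550 = 151.3 MPa, tensile.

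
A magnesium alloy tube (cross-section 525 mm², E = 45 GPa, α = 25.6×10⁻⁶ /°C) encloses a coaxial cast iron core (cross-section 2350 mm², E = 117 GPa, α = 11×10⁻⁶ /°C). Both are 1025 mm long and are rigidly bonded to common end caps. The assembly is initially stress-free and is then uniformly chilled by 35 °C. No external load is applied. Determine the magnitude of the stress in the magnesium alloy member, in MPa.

σ ≈ 21.2 MPa (tensile)

Both members must finish at the same length. With the larger α, the magnesium alloy tends to over-contract; the plates restrain it, putting the magnesium alloy in tension and the cast iron in compression. With no external load the two internal forces are equal and opposite, magnitude P.
Compatibility of the two members (thermal + elastic change equal): (α₁ − α₂)ΔT = P·[1/(A₁E₁) + 1/(A₂E₂)].
|α₁ − α₂|·ΔT = 14.6×10⁻⁶ × 35 = 0.000511.
1/(A₁E₁) + 1/(A₂E₂) = 1/(525×45×10³) + 1/(2350×117×10³) = 4.597×10⁻⁸ N⁻¹.
P = 0.000511 / 4.597×10⁻⁸ = 11120 N = 11.12 kN.
σ_{magnesium alloy} = P/A₁ = 11120/525 = 21.18 MPa, tensile.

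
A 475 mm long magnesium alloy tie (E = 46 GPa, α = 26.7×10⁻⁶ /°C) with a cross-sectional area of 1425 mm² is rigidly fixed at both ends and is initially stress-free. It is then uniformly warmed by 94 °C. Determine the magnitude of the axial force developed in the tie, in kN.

With zero net strain, σ = E·αΔT = 46 GPa × 26.7×10⁻⁶ × 94 = 115.5 MPa.
Axial force P = σA = 115.5 × 1425 = 164500 N = 164.5 kN, compressive.

P ≈ 165 kN (compressive)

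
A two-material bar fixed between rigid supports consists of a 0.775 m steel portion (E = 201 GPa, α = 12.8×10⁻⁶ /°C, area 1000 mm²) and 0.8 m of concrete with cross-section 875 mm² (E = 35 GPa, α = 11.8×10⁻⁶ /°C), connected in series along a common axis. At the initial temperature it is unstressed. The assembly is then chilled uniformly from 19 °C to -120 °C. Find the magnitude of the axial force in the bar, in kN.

P ≈ 89.8 kN (tensile)

Free thermal contraction of the whole bar: Σ αᵢΔT Lᵢ = 12.8×10⁻⁶×139×775 + 11.8×10⁻⁶×139×800 = 2.691 mm.
Since the ends are fixed, an axial force P builds up, equal in every segment, with P · Σ Lᵢ/(AᵢEᵢ) = δ_free.
The series flexibility is Σ Lᵢ/(AᵢEᵢ) = 775/(1000×201×10³) + 800/(875×35×10³) = 2.998×10⁻⁵ mm/N.
Hence P = δ_free / Σ(L/AE) = 2.691/2.998×10⁻⁵ = 89.77 kN (tensile).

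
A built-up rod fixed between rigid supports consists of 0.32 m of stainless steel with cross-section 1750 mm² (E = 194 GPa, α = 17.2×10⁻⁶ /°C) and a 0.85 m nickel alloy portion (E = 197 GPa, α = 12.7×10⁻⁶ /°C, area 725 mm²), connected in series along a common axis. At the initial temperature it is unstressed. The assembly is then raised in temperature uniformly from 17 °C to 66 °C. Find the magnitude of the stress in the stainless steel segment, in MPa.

σ ≈ 66.2 MPa (compressive)

If the supports were absent, the total length change would be Σ αᵢΔT Lᵢ = 17.2×10⁻⁶×49×320 + 12.7×10⁻⁶×49×850 = 0.7987 mm.
Since the ends are fixed, an axial force P builds up, equal in every segment, with P · Σ Lᵢ/(AᵢEᵢ) = δ_free.
The series flexibility is Σ Lᵢ/(AᵢEᵢ) = 320/(1750×194×10³) + 850/(725×197×10³) = 6.894×10⁻⁶ mm/N.
P = 0.7987 / 6.894×10⁻⁶ = 115800 N = 115.8 kN, compressive.
σ_{stainless steel} = P / A = 115800 / 1750 = 66.2 MPa.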